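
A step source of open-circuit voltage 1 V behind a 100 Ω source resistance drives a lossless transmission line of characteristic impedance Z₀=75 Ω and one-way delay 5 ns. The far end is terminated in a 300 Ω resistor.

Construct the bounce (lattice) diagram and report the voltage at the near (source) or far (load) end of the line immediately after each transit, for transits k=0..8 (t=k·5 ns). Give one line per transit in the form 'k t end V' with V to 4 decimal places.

Γ_L=0.600000, Γ_S=0.142857; launch V₁=1·75/175=0.428571
k=0 src: V=0.4286
k=1 load: inc=0.428571, refl=0.428571·0.600000=0.2571; V=0.000000+0.428571+0.257143=0.6857
k=2 src: inc=0.257143, refl=0.257143·0.142857=0.0367; V=0.428571+0.257143+0.036735=0.7224
k=3 load: inc=0.036735, refl=0.036735·0.600000=0.0220; V=0.685714+0.036735+0.022041=0.7445
k=4 src: inc=0.022041, refl=0.022041·0.142857=0.0031; V=0.722449+0.022041+0.003149=0.7476
k=5 load: inc=0.003149, refl=0.003149·0.600000=0.0019; V=0.744490+0.003149+0.001889=0.7495
k=6 src: inc=0.001889, refl=0.001889·0.142857=0.0003; V=0.747638+0.001889+0.000270=0.7498
k=7 load: inc=0.000270, refl=0.000270·0.600000=0.0002; V=0.749528+0.000270+0.000162=0.7500
k=8 src: inc=0.000162, refl=0.000162·0.142857=0.0000; V=0.749798+0.000162+0.000023=0.7500

0 0 source 0.4286
1 5 load 0.6857
2 10 source 0.7224
3 15 load 0.7445
4 20 source 0.7476
5 25 load 0.7495
6 30 source 0.7498
7 35 load 0.7500
8 40 source 0.7500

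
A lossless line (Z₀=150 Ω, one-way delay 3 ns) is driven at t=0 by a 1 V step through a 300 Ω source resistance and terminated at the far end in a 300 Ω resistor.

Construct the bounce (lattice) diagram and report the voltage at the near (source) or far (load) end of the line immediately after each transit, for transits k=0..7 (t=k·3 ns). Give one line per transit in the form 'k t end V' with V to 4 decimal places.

0 0 source 0.3333
1 3 load 0.4444
2 6 source 0.4815
3 9 load 0.4938
4 12 source 0.4979
5 15 load 0.4993
6 18 source 0.4998
7 21 load 0.4999

Γ_L=0.333333, Γ_S=0.333333; launch V₁=1·150/450=0.333333
k=0 src: V=0.3333
k=1 load: inc=0.333333, refl=0.333333·0.333333=0.1111; V=0.000000+0.333333+0.111111=0.4444
k=2 src: inc=0.111111, refl=0.111111·0.333333=0.0370; V=0.333333+0.111111+0.037037=0.4815
k=3 load: inc=0.037037, refl=0.037037·0.333333=0.0123; V=0.444444+0.037037+0.012346=0.4938
k=4 src: inc=0.012346, refl=0.012346·0.333333=0.0041; V=0.481481+0.012346+0.004115=0.4979
k=5 load: inc=0.004115, refl=0.004115·0.333333=0.0014; V=0.493827+0.004115+0.001372=0.4993
k=6 src: inc=0.001372, refl=0.001372·0.333333=0.0005; V=0.497942+0.001372+0.000457=0.4998
k=7 load: inc=0.000457, refl=0.000457·0.333333=0.0002; V=0.499314+0.000457+0.000152=0.4999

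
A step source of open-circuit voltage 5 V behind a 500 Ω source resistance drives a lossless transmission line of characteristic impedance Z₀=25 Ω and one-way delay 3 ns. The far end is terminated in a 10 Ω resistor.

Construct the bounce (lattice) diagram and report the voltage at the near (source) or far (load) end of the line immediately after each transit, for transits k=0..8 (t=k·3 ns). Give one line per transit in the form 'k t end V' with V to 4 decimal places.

Γ_L=-0.428571, Γ_S=0.904762; launch V₁=5·25/525=0.238095
k=0 src: V=0.2381
k=1 load: inc=0.238095, refl=0.238095·-0.428571=-0.1020; V=0.000000+0.238095+-0.102041=0.1361
k=2 src: inc=-0.102041, refl=-0.102041·0.904762=-0.0923; V=0.238095+-0.102041+-0.092323=0.0437
k=3 load: inc=-0.092323, refl=-0.092323·-0.428571=0.0396; V=0.136054+-0.092323+0.039567=0.0833
k=4 src: inc=0.039567, refl=0.039567·0.904762=0.0358; V=0.043732+0.039567+0.035799=0.1191
k=5 load: inc=0.035799, refl=0.035799·-0.428571=-0.0153; V=0.083299+0.035799+-0.015342=0.1038
k=6 src: inc=-0.015342, refl=-0.015342·0.904762=-0.0139; V=0.119097+-0.015342+-0.013881=0.0899
k=7 load: inc=-0.013881, refl=-0.013881·-0.428571=0.0059; V=0.103755+-0.013881+0.005949=0.0958
k=8 src: inc=0.005949, refl=0.005949·0.904762=0.0054; V=0.089874+0.005949+0.005382=0.1012

0 0 source 0.2381
1 3 load 0.1361
2 6 source 0.0437
3 9 load 0.0833
4 12 source 0.1191
5 15 load 0.1038
6 18 source 0.0899
7 21 load 0.0958
8 24 source 0.1012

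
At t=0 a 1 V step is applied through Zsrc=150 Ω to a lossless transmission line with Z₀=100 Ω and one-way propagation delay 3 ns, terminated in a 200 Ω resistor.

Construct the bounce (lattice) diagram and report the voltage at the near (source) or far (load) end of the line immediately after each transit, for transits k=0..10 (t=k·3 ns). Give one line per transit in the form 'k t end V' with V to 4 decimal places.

0 0 source 0.4000
1 3 load 0.5333
2 6 source 0.5600
3 9 load 0.5689
4 12 source 0.5707
5 15 load 0.5713
6 18 source 0.5714
7 21 load 0.5714
8 24 source 0.5714
9 27 load 0.5714
10 30 source 0.5714

Γ_L=0.333333, Γ_S=0.200000; launch V₁=1·100/250=0.400000
k=0 src: V=0.4000
k=1 load: inc=0.400000, refl=0.400000·0.333333=0.1333; V=0.000000+0.400000+0.133333=0.5333
k=2 src: inc=0.133333, refl=0.133333·0.200000=0.0267; V=0.400000+0.133333+0.026667=0.5600
k=3 load: inc=0.026667, refl=0.026667·0.333333=0.0089; V=0.533333+0.026667+0.008889=0.5689
k=4 src: inc=0.008889, refl=0.008889·0.200000=0.0018; V=0.560000+0.008889+0.001778=0.5707
k=5 load: inc=0.001778, refl=0.001778·0.333333=0.0006; V=0.568889+0.001778+0.000593=0.5713
k=6 src: inc=0.000593, refl=0.000593·0.200000=0.0001; V=0.570667+0.000593+0.000119=0.5714
k=7 load: inc=0.000119, refl=0.000119·0.333333=0.0000; V=0.571259+0.000119+0.000040=0.5714
k=8 src: inc=0.000040, refl=0.000040·0.200000=0.0000; V=0.571378+0.000040+0.000008=0.5714
k=9 load: inc=0.000008, refl=0.000008·0.333333=0.0000; V=0.571417+0.000008+0.000003=0.5714
k=10 src: inc=0.000003, refl=0.000003·0.200000=0.0000; V=0.571425+0.000003+0.000001=0.5714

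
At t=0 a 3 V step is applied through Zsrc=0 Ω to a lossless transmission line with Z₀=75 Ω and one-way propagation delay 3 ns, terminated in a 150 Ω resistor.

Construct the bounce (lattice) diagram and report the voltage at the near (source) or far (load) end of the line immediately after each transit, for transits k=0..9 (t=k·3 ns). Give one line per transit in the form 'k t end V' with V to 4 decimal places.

0 0 source 3.0000
1 3 load 4.0000
2 6 source 3.0000
3 9 load 2.6667
4 12 source 3.0000
5 15 load 3.1111
6 18 source 3.0000
7 21 load 2.9630
8 24 source 3.0000
9 27 load 3.0123

Γ_L=0.333333, Γ_S=-1.000000; launch V₁=3·75/75=3.000000
k=0 src: V=3.0000
k=1 load: inc=3.000000, refl=3.000000·0.333333=1.0000; V=0.000000+3.000000+1.000000=4.0000
k=2 src: inc=1.000000, refl=1.000000·-1.000000=-1.0000; V=3.000000+1.000000+-1.000000=3.0000
k=3 load: inc=-1.000000, refl=-1.000000·0.333333=-0.3333; V=4.000000+-1.000000+-0.333333=2.6667
k=4 src: inc=-0.333333, refl=-0.333333·-1.000000=0.3333; V=3.000000+-0.333333+0.333333=3.0000
k=5 load: inc=0.333333, refl=0.333333·0.333333=0.1111; V=2.666667+0.333333+0.111111=3.1111
k=6 src: inc=0.111111, refl=0.111111·-1.000000=-0.1111; V=3.000000+0.111111+-0.111111=3.0000
k=7 load: inc=-0.111111, refl=-0.111111·0.333333=-0.0370; V=3.111111+-0.111111+-0.037037=2.9630
k=8 src: inc=-0.037037, refl=-0.037037·-1.000000=0.0370; V=3.000000+-0.037037+0.037037=3.0000
k=9 load: inc=0.037037, refl=0.037037·0.333333=0.0123; V=2.962963+0.037037+0.012346=3.0123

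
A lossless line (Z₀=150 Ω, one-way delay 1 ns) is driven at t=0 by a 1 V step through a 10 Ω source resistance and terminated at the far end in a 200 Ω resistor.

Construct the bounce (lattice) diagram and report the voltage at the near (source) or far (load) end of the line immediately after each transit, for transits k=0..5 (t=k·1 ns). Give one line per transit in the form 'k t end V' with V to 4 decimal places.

Γ_L=0.142857, Γ_S=-0.875000; launch V₁=1·150/160=0.937500
k=0 src: V=0.9375
k=1 load: inc=0.937500, refl=0.937500·0.142857=0.1339; V=0.000000+0.937500+0.133929=1.0714
k=2 src: inc=0.133929, refl=0.133929·-0.875000=-0.1172; V=0.937500+0.133929+-0.117188=0.9542
k=3 load: inc=-0.117188, refl=-0.117188·0.142857=-0.0167; V=1.071429+-0.117188+-0.016741=0.9375
k=4 src: inc=-0.016741, refl=-0.016741·-0.875000=0.0146; V=0.954241+-0.016741+0.014648=0.9521
k=5 load: inc=0.014648, refl=0.014648·0.142857=0.0021; V=0.937500+0.014648+0.002093=0.9542

0 0 source 0.9375
1 1 load 1.0714
2 2 source 0.9542
3 3 load 0.9375
4 4 source 0.9521
5 5 load 0.9542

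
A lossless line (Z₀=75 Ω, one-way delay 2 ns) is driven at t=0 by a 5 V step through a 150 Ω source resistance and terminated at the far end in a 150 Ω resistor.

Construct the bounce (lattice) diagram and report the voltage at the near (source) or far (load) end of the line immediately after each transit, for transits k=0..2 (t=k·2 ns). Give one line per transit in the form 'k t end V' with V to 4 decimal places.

0 0 source 1.6667
1 2 load 2.2222
2 4 source 2.4074

Γ_L=0.333333, Γ_S=0.333333; launch V₁=5·75/225=1.666667
k=0 src: V=1.6667
k=1 load: inc=1.666667, refl=1.666667·0.333333=0.5556; V=0.000000+1.666667+0.555556=2.2222
k=2 src: inc=0.555556, refl=0.555556·0.333333=0.1852; V=1.666667+0.555556+0.185185=2.4074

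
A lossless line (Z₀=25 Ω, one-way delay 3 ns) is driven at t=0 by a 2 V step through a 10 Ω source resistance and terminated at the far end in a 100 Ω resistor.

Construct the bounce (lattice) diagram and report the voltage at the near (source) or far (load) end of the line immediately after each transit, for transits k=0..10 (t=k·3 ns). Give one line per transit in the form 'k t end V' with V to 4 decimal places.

Γ_L=0.600000, Γ_S=-0.428571; launch V₁=2·25/35=1.428571
k=0 src: V=1.4286
k=1 load: inc=1.428571, refl=1.428571·0.600000=0.8571; V=0.000000+1.428571+0.857143=2.2857
k=2 src: inc=0.857143, refl=0.857143·-0.428571=-0.3673; V=1.428571+0.857143+-0.367347=1.9184
k=3 load: inc=-0.367347, refl=-0.367347·0.600000=-0.2204; V=2.285714+-0.367347+-0.220408=1.6980
k=4 src: inc=-0.220408, refl=-0.220408·-0.428571=0.0945; V=1.918367+-0.220408+0.094461=1.7924
k=5 load: inc=0.094461, refl=0.094461·0.600000=0.0567; V=1.697959+0.094461+0.056676=1.8491
k=6 src: inc=0.056676, refl=0.056676·-0.428571=-0.0243; V=1.792420+0.056676+-0.024290=1.8248
k=7 load: inc=-0.024290, refl=-0.024290·0.600000=-0.0146; V=1.849096+-0.024290+-0.014574=1.8102
k=8 src: inc=-0.014574, refl=-0.014574·-0.428571=0.0062; V=1.824806+-0.014574+0.006246=1.8165
k=9 load: inc=0.006246, refl=0.006246·0.600000=0.0037; V=1.810232+0.006246+0.003748=1.8202
k=10 src: inc=0.003748, refl=0.003748·-0.428571=-0.0016; V=1.816478+0.003748+-0.001606=1.8186

0 0 source 1.4286
1 3 load 2.2857
2 6 source 1.9184
3 9 load 1.6980
4 12 source 1.7924
5 15 load 1.8491
6 18 source 1.8248
7 21 load 1.8102
8 24 source 1.8165
9 27 load 1.8202
10 30 source 1.8186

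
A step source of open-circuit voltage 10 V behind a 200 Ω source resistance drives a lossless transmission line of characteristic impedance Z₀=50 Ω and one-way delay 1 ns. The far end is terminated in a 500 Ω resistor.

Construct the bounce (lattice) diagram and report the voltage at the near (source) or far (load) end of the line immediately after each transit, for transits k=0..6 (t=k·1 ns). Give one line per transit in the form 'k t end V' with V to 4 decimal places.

0 0 source 2.0000
1 1 load 3.6364
2 2 source 4.6182
3 3 load 5.4215
4 4 source 5.9035
5 5 load 6.2978
6 6 source 6.5344

Γ_L=0.818182, Γ_S=0.600000; launch V₁=10·50/250=2.000000
k=0 src: V=2.0000
k=1 load: inc=2.000000, refl=2.000000·0.818182=1.6364; V=0.000000+2.000000+1.636364=3.6364
k=2 src: inc=1.636364, refl=1.636364·0.600000=0.9818; V=2.000000+1.636364+0.981818=4.6182
k=3 load: inc=0.981818, refl=0.981818·0.818182=0.8033; V=3.636364+0.981818+0.803306=5.4215
k=4 src: inc=0.803306, refl=0.803306·0.600000=0.4820; V=4.618182+0.803306+0.481983=5.9035
k=5 load: inc=0.481983, refl=0.481983·0.818182=0.3944; V=5.421488+0.481983+0.394350=6.2978
k=6 src: inc=0.394350, refl=0.394350·0.600000=0.2366; V=5.903471+0.394350+0.236610=6.5344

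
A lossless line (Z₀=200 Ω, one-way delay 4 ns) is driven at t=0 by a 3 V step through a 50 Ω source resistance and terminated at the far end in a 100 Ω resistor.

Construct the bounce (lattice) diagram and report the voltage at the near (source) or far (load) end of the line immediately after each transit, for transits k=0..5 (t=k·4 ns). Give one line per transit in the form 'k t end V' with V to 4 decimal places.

Γ_L=-0.333333, Γ_S=-0.600000; launch V₁=3·200/250=2.400000
k=0 src: V=2.4000
k=1 load: inc=2.400000, refl=2.400000·-0.333333=-0.8000; V=0.000000+2.400000+-0.800000=1.6000
k=2 src: inc=-0.800000, refl=-0.800000·-0.600000=0.4800; V=2.400000+-0.800000+0.480000=2.0800
k=3 load: inc=0.480000, refl=0.480000·-0.333333=-0.1600; V=1.600000+0.480000+-0.160000=1.9200
k=4 src: inc=-0.160000, refl=-0.160000·-0.600000=0.0960; V=2.080000+-0.160000+0.096000=2.0160
k=5 load: inc=0.096000, refl=0.096000·-0.333333=-0.0320; V=1.920000+0.096000+-0.032000=1.9840

0 0 source 2.4000
1 4 load 1.6000
2 8 source 2.0800
3 12 load 1.9200
4 16 source 2.0160
5 20 load 1.9840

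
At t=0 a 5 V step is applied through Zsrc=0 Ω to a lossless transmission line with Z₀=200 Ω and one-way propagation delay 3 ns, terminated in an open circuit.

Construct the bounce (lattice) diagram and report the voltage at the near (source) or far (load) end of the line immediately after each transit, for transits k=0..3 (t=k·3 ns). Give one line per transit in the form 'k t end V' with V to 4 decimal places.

Γ_L=1.000000, Γ_S=-1.000000; launch V₁=5·200/200=5.000000
k=0 src: V=5.0000
k=1 load: inc=5.000000, refl=5.000000·1.000000=5.0000; V=0.000000+5.000000+5.000000=10.0000
k=2 src: inc=5.000000, refl=5.000000·-1.000000=-5.0000; V=5.000000+5.000000+-5.000000=5.0000
k=3 load: inc=-5.000000, refl=-5.000000·1.000000=-5.0000; V=10.000000+-5.000000+-5.000000=0.0000

0 0 source 5.0000
1 3 load 10.0000
2 6 source 5.0000
3 9 load 0.0000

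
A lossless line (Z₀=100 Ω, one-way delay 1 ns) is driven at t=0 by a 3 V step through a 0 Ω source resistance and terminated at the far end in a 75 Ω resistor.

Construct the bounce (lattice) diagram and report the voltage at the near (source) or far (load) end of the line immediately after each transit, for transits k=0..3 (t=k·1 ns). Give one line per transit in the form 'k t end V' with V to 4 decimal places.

Γ_L=-0.142857, Γ_S=-1.000000; launch V₁=3·100/100=3.000000
k=0 src: V=3.0000
k=1 load: inc=3.000000, refl=3.000000·-0.142857=-0.4286; V=0.000000+3.000000+-0.428571=2.5714
k=2 src: inc=-0.428571, refl=-0.428571·-1.000000=0.4286; V=3.000000+-0.428571+0.428571=3.0000
k=3 load: inc=0.428571, refl=0.428571·-0.142857=-0.0612; V=2.571429+0.428571+-0.061224=2.9388

0 0 source 3.0000
1 1 load 2.5714
2 2 source 3.0000
3 3 load 2.9388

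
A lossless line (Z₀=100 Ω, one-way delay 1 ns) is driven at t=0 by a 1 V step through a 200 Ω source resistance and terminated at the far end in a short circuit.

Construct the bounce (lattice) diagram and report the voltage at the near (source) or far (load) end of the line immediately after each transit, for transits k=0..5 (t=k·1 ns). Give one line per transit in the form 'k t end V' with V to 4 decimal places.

0 0 source 0.3333
1 1 load 0.0000
2 2 source -0.1111
3 3 load 0.0000
4 4 source 0.0370
5 5 load 0.0000

Γ_L=-1.000000, Γ_S=0.333333; launch V₁=1·100/300=0.333333
k=0 src: V=0.3333
k=1 load: inc=0.333333, refl=0.333333·-1.000000=-0.3333; V=0.000000+0.333333+-0.333333=0.0000
k=2 src: inc=-0.333333, refl=-0.333333·0.333333=-0.1111; V=0.333333+-0.333333+-0.111111=-0.1111
k=3 load: inc=-0.111111, refl=-0.111111·-1.000000=0.1111; V=0.000000+-0.111111+0.111111=0.0000
k=4 src: inc=0.111111, refl=0.111111·0.333333=0.0370; V=-0.111111+0.111111+0.037037=0.0370
k=5 load: inc=0.037037, refl=0.037037·-1.000000=-0.0370; V=0.000000+0.037037+-0.037037=0.0000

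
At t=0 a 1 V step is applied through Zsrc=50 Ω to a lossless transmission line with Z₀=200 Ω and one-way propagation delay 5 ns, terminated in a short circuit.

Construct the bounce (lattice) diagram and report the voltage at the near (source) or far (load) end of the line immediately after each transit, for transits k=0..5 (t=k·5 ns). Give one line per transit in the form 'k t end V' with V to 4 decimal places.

Γ_L=-1.000000, Γ_S=-0.600000; launch V₁=1·200/250=0.800000
k=0 src: V=0.8000
k=1 load: inc=0.800000, refl=0.800000·-1.000000=-0.8000; V=0.000000+0.800000+-0.800000=0.0000
k=2 src: inc=-0.800000, refl=-0.800000·-0.600000=0.4800; V=0.800000+-0.800000+0.480000=0.4800
k=3 load: inc=0.480000, refl=0.480000·-1.000000=-0.4800; V=0.000000+0.480000+-0.480000=0.0000
k=4 src: inc=-0.480000, refl=-0.480000·-0.600000=0.2880; V=0.480000+-0.480000+0.288000=0.2880
k=5 load: inc=0.288000, refl=0.288000·-1.000000=-0.2880; V=0.000000+0.288000+-0.288000=0.0000

0 0 source 0.8000
1 5 load 0.0000
2 10 source 0.4800
3 15 load 0.0000
4 20 source 0.2880
5 25 load 0.0000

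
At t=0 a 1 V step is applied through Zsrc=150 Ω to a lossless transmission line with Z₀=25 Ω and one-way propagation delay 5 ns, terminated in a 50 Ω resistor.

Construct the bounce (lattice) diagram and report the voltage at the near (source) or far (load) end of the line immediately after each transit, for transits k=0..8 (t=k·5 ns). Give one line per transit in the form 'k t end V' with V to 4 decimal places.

0 0 source 0.1429
1 5 load 0.1905
2 10 source 0.2245
3 15 load 0.2358
4 20 source 0.2439
5 25 load 0.2466
6 30 source 0.2486
7 35 load 0.2492
8 40 source 0.2497

Γ_L=0.333333, Γ_S=0.714286; launch V₁=1·25/175=0.142857
k=0 src: V=0.1429
k=1 load: inc=0.142857, refl=0.142857·0.333333=0.0476; V=0.000000+0.142857+0.047619=0.1905
k=2 src: inc=0.047619, refl=0.047619·0.714286=0.0340; V=0.142857+0.047619+0.034014=0.2245
k=3 load: inc=0.034014, refl=0.034014·0.333333=0.0113; V=0.190476+0.034014+0.011338=0.2358
k=4 src: inc=0.011338, refl=0.011338·0.714286=0.0081; V=0.224490+0.011338+0.008098=0.2439
k=5 load: inc=0.008098, refl=0.008098·0.333333=0.0027; V=0.235828+0.008098+0.002699=0.2466
k=6 src: inc=0.002699, refl=0.002699·0.714286=0.0019; V=0.243926+0.002699+0.001928=0.2486
k=7 load: inc=0.001928, refl=0.001928·0.333333=0.0006; V=0.246626+0.001928+0.000643=0.2492
k=8 src: inc=0.000643, refl=0.000643·0.714286=0.0005; V=0.248554+0.000643+0.000459=0.2497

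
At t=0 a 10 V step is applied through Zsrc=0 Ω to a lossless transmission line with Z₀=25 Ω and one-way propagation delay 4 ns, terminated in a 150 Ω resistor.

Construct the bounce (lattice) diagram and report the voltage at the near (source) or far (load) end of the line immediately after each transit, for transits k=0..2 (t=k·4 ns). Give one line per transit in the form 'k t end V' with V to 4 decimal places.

Γ_L=0.714286, Γ_S=-1.000000; launch V₁=10·25/25=10.000000
k=0 src: V=10.0000
k=1 load: inc=10.000000, refl=10.000000·0.714286=7.1429; V=0.000000+10.000000+7.142857=17.1429
k=2 src: inc=7.142857, refl=7.142857·-1.000000=-7.1429; V=10.000000+7.142857+-7.142857=10.0000

0 0 source 10.0000
1 4 load 17.1429
2 8 source 10.0000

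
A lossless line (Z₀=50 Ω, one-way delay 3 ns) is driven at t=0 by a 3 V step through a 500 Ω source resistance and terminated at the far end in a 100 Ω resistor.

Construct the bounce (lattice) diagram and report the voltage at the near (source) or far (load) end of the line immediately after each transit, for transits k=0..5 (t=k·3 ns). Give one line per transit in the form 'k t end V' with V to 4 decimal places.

0 0 source 0.2727
1 3 load 0.3636
2 6 source 0.4380
3 9 load 0.4628
4 12 source 0.4831
5 15 load 0.4899

Γ_L=0.333333, Γ_S=0.818182; launch V₁=3·50/550=0.272727
k=0 src: V=0.2727
k=1 load: inc=0.272727, refl=0.272727·0.333333=0.0909; V=0.000000+0.272727+0.090909=0.3636
k=2 src: inc=0.090909, refl=0.090909·0.818182=0.0744; V=0.272727+0.090909+0.074380=0.4380
k=3 load: inc=0.074380, refl=0.074380·0.333333=0.0248; V=0.363636+0.074380+0.024793=0.4628
k=4 src: inc=0.024793, refl=0.024793·0.818182=0.0203; V=0.438017+0.024793+0.020285=0.4831
k=5 load: inc=0.020285, refl=0.020285·0.333333=0.0068; V=0.462810+0.020285+0.006762=0.4899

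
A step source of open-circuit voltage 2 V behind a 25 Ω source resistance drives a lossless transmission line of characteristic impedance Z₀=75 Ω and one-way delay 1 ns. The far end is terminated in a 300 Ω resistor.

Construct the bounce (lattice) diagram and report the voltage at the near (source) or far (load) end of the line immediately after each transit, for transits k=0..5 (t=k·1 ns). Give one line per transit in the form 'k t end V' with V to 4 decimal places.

Γ_L=0.600000, Γ_S=-0.500000; launch V₁=2·75/100=1.500000
k=0 src: V=1.5000
k=1 load: inc=1.500000, refl=1.500000·0.600000=0.9000; V=0.000000+1.500000+0.900000=2.4000
k=2 src: inc=0.900000, refl=0.900000·-0.500000=-0.4500; V=1.500000+0.900000+-0.450000=1.9500
k=3 load: inc=-0.450000, refl=-0.450000·0.600000=-0.2700; V=2.400000+-0.450000+-0.270000=1.6800
k=4 src: inc=-0.270000, refl=-0.270000·-0.500000=0.1350; V=1.950000+-0.270000+0.135000=1.8150
k=5 load: inc=0.135000, refl=0.135000·0.600000=0.0810; V=1.680000+0.135000+0.081000=1.8960

0 0 source 1.5000
1 1 load 2.4000
2 2 source 1.9500
3 3 load 1.6800
4 4 source 1.8150
5 5 load 1.8960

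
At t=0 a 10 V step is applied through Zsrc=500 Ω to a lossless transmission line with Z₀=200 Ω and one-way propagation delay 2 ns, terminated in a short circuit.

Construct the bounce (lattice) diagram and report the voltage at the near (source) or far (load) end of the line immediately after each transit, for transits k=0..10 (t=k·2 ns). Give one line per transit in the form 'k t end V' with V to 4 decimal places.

Γ_L=-1.000000, Γ_S=0.428571; launch V₁=10·200/700=2.857143
k=0 src: V=2.8571
k=1 load: inc=2.857143, refl=2.857143·-1.000000=-2.8571; V=0.000000+2.857143+-2.857143=0.0000
k=2 src: inc=-2.857143, refl=-2.857143·0.428571=-1.2245; V=2.857143+-2.857143+-1.224490=-1.2245
k=3 load: inc=-1.224490, refl=-1.224490·-1.000000=1.2245; V=0.000000+-1.224490+1.224490=0.0000
k=4 src: inc=1.224490, refl=1.224490·0.428571=0.5248; V=-1.224490+1.224490+0.524781=0.5248
k=5 load: inc=0.524781, refl=0.524781·-1.000000=-0.5248; V=0.000000+0.524781+-0.524781=0.0000
k=6 src: inc=-0.524781, refl=-0.524781·0.428571=-0.2249; V=0.524781+-0.524781+-0.224906=-0.2249
k=7 load: inc=-0.224906, refl=-0.224906·-1.000000=0.2249; V=0.000000+-0.224906+0.224906=0.0000
k=8 src: inc=0.224906, refl=0.224906·0.428571=0.0964; V=-0.224906+0.224906+0.096388=0.0964
k=9 load: inc=0.096388, refl=0.096388·-1.000000=-0.0964; V=0.000000+0.096388+-0.096388=0.0000
k=10 src: inc=-0.096388, refl=-0.096388·0.428571=-0.0413; V=0.096388+-0.096388+-0.041309=-0.0413

0 0 source 2.8571
1 2 load 0.0000
2 4 source -1.2245
3 6 load 0.0000
4 8 source 0.5248
5 10 load 0.0000
6 12 source -0.2249
7 14 load 0.0000
8 16 source 0.0964
9 18 load 0.0000
10 20 source -0.0413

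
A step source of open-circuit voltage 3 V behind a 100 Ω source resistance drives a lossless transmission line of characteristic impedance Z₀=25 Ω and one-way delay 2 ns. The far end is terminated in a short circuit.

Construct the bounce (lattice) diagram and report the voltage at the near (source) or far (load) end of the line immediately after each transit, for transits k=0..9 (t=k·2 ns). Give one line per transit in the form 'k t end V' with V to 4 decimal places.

Γ_L=-1.000000, Γ_S=0.600000; launch V₁=3·25/125=0.600000
k=0 src: V=0.6000
k=1 load: inc=0.600000, refl=0.600000·-1.000000=-0.6000; V=0.000000+0.600000+-0.600000=0.0000
k=2 src: inc=-0.600000, refl=-0.600000·0.600000=-0.3600; V=0.600000+-0.600000+-0.360000=-0.3600
k=3 load: inc=-0.360000, refl=-0.360000·-1.000000=0.3600; V=0.000000+-0.360000+0.360000=0.0000
k=4 src: inc=0.360000, refl=0.360000·0.600000=0.2160; V=-0.360000+0.360000+0.216000=0.2160
k=5 load: inc=0.216000, refl=0.216000·-1.000000=-0.2160; V=0.000000+0.216000+-0.216000=0.0000
k=6 src: inc=-0.216000, refl=-0.216000·0.600000=-0.1296; V=0.216000+-0.216000+-0.129600=-0.1296
k=7 load: inc=-0.129600, refl=-0.129600·-1.000000=0.1296; V=0.000000+-0.129600+0.129600=0.0000
k=8 src: inc=0.129600, refl=0.129600·0.600000=0.0778; V=-0.129600+0.129600+0.077760=0.0778
k=9 load: inc=0.077760, refl=0.077760·-1.000000=-0.0778; V=0.000000+0.077760+-0.077760=0.0000

0 0 source 0.6000
1 2 load 0.0000
2 4 source -0.3600
3 6 load 0.0000
4 8 source 0.2160
5 10 load 0.0000
6 12 source -0.1296
7 14 load 0.0000
8 16 source 0.0778
9 18 load 0.0000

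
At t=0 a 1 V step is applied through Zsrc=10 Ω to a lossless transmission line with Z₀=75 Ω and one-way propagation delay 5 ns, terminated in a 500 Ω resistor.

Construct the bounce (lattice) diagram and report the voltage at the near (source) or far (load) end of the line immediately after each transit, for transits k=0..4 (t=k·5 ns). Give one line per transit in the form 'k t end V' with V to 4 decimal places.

0 0 source 0.8824
1 5 load 1.5345
2 10 source 1.0358
3 15 load 0.6672
4 20 source 0.9491

Γ_L=0.739130, Γ_S=-0.764706; launch V₁=1·75/85=0.882353
k=0 src: V=0.8824
k=1 load: inc=0.882353, refl=0.882353·0.739130=0.6522; V=0.000000+0.882353+0.652174=1.5345
k=2 src: inc=0.652174, refl=0.652174·-0.764706=-0.4987; V=0.882353+0.652174+-0.498721=1.0358
k=3 load: inc=-0.498721, refl=-0.498721·0.739130=-0.3686; V=1.534527+-0.498721+-0.368620=0.6672
k=4 src: inc=-0.368620, refl=-0.368620·-0.764706=0.2819; V=1.035806+-0.368620+0.281886=0.9491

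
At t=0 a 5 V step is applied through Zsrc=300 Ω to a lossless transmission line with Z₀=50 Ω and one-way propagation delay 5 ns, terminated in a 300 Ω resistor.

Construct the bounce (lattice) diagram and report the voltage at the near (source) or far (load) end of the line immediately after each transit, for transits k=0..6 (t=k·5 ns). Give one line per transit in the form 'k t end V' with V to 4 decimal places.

Γ_L=0.714286, Γ_S=0.714286; launch V₁=5·50/350=0.714286
k=0 src: V=0.7143
k=1 load: inc=0.714286, refl=0.714286·0.714286=0.5102; V=0.000000+0.714286+0.510204=1.2245
k=2 src: inc=0.510204, refl=0.510204·0.714286=0.3644; V=0.714286+0.510204+0.364431=1.5889
k=3 load: inc=0.364431, refl=0.364431·0.714286=0.2603; V=1.224490+0.364431+0.260308=1.8492
k=4 src: inc=0.260308, refl=0.260308·0.714286=0.1859; V=1.588921+0.260308+0.185934=2.0352
k=5 load: inc=0.185934, refl=0.185934·0.714286=0.1328; V=1.849229+0.185934+0.132810=2.1680
k=6 src: inc=0.132810, refl=0.132810·0.714286=0.0949; V=2.035164+0.132810+0.094865=2.2628

0 0 source 0.7143
1 5 load 1.2245
2 10 source 1.5889
3 15 load 1.8492
4 20 source 2.0352
5 25 load 2.1680
6 30 source 2.2628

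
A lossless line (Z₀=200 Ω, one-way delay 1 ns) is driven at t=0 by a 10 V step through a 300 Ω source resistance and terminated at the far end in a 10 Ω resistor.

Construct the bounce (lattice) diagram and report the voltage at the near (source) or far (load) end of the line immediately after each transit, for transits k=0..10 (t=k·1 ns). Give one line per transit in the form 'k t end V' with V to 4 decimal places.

0 0 source 4.0000
1 1 load 0.3810
2 2 source -0.3429
3 3 load 0.3120
4 4 source 0.4430
5 5 load 0.3245
6 6 source 0.3008
7 7 load 0.3222
8 8 source 0.3265
9 9 load 0.3226
10 10 source 0.3219

Γ_L=-0.904762, Γ_S=0.200000; launch V₁=10·200/500=4.000000
k=0 src: V=4.0000
k=1 load: inc=4.000000, refl=4.000000·-0.904762=-3.6190; V=0.000000+4.000000+-3.619048=0.3810
k=2 src: inc=-3.619048, refl=-3.619048·0.200000=-0.7238; V=4.000000+-3.619048+-0.723810=-0.3429
k=3 load: inc=-0.723810, refl=-0.723810·-0.904762=0.6549; V=0.380952+-0.723810+0.654875=0.3120
k=4 src: inc=0.654875, refl=0.654875·0.200000=0.1310; V=-0.342857+0.654875+0.130975=0.4430
k=5 load: inc=0.130975, refl=0.130975·-0.904762=-0.1185; V=0.312018+0.130975+-0.118501=0.3245
k=6 src: inc=-0.118501, refl=-0.118501·0.200000=-0.0237; V=0.442993+-0.118501+-0.023700=0.3008
k=7 load: inc=-0.023700, refl=-0.023700·-0.904762=0.0214; V=0.324492+-0.023700+0.021443=0.3222
k=8 src: inc=0.021443, refl=0.021443·0.200000=0.0043; V=0.300792+0.021443+0.004289=0.3265
k=9 load: inc=0.004289, refl=0.004289·-0.904762=-0.0039; V=0.322235+0.004289+-0.003880=0.3226
k=10 src: inc=-0.003880, refl=-0.003880·0.200000=-0.0008; V=0.326523+-0.003880+-0.000776=0.3219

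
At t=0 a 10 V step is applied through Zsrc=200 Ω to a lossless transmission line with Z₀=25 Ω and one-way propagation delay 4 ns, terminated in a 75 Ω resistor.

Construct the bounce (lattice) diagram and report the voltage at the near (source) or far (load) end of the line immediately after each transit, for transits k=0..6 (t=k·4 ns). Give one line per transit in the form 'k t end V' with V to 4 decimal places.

Γ_L=0.500000, Γ_S=0.777778; launch V₁=10·25/225=1.111111
k=0 src: V=1.1111
k=1 load: inc=1.111111, refl=1.111111·0.500000=0.5556; V=0.000000+1.111111+0.555556=1.6667
k=2 src: inc=0.555556, refl=0.555556·0.777778=0.4321; V=1.111111+0.555556+0.432099=2.0988
k=3 load: inc=0.432099, refl=0.432099·0.500000=0.2160; V=1.666667+0.432099+0.216049=2.3148
k=4 src: inc=0.216049, refl=0.216049·0.777778=0.1680; V=2.098765+0.216049+0.168038=2.4829
k=5 load: inc=0.168038, refl=0.168038·0.500000=0.0840; V=2.314815+0.168038+0.084019=2.5669
k=6 src: inc=0.084019, refl=0.084019·0.777778=0.0653; V=2.482853+0.084019+0.065348=2.6322

0 0 source 1.1111
1 4 load 1.6667
2 8 source 2.0988
3 12 load 2.3148
4 16 source 2.4829
5 20 load 2.5669
6 24 source 2.6322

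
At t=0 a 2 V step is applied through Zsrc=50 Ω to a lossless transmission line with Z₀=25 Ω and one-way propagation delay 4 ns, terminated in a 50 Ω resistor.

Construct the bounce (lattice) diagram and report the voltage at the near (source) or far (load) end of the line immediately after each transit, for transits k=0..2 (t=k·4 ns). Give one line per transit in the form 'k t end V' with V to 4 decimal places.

Γ_L=0.333333, Γ_S=0.333333; launch V₁=2·25/75=0.666667
k=0 src: V=0.6667
k=1 load: inc=0.666667, refl=0.666667·0.333333=0.2222; V=0.000000+0.666667+0.222222=0.8889
k=2 src: inc=0.222222, refl=0.222222·0.333333=0.0741; V=0.666667+0.222222+0.074074=0.9630

0 0 source 0.6667
1 4 load 0.8889
2 8 source 0.9630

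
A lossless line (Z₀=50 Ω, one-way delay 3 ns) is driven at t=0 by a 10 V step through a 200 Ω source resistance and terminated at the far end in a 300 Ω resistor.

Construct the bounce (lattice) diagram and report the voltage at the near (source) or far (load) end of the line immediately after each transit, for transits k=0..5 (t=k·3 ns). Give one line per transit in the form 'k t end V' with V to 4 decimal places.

0 0 source 2.0000
1 3 load 3.4286
2 6 source 4.2857
3 9 load 4.8980
4 12 source 5.2653
5 15 load 5.5277

Γ_L=0.714286, Γ_S=0.600000; launch V₁=10·50/250=2.000000
k=0 src: V=2.0000
k=1 load: inc=2.000000, refl=2.000000·0.714286=1.4286; V=0.000000+2.000000+1.428571=3.4286
k=2 src: inc=1.428571, refl=1.428571·0.600000=0.8571; V=2.000000+1.428571+0.857143=4.2857
k=3 load: inc=0.857143, refl=0.857143·0.714286=0.6122; V=3.428571+0.857143+0.612245=4.8980
k=4 src: inc=0.612245, refl=0.612245·0.600000=0.3673; V=4.285714+0.612245+0.367347=5.2653
k=5 load: inc=0.367347, refl=0.367347·0.714286=0.2624; V=4.897959+0.367347+0.262391=5.5277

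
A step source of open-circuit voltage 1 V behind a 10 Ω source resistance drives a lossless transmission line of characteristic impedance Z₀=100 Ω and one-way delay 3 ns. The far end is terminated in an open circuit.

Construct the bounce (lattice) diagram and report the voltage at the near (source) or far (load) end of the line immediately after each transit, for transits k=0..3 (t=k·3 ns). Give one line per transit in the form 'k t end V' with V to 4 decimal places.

0 0 source 0.9091
1 3 load 1.8182
2 6 source 1.0744
3 9 load 0.3306

Γ_L=1.000000, Γ_S=-0.818182; launch V₁=1·100/110=0.909091
k=0 src: V=0.9091
k=1 load: inc=0.909091, refl=0.909091·1.000000=0.9091; V=0.000000+0.909091+0.909091=1.8182
k=2 src: inc=0.909091, refl=0.909091·-0.818182=-0.7438; V=0.909091+0.909091+-0.743802=1.0744
k=3 load: inc=-0.743802, refl=-0.743802·1.000000=-0.7438; V=1.818182+-0.743802+-0.743802=0.3306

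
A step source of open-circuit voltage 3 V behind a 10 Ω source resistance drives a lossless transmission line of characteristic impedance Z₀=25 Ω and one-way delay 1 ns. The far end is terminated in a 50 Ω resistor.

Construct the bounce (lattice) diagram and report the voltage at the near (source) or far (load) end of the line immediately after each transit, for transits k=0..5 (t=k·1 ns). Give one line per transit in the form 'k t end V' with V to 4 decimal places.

0 0 source 2.1429
1 1 load 2.8571
2 2 source 2.5510
3 3 load 2.4490
4 4 source 2.4927
5 5 load 2.5073

Γ_L=0.333333, Γ_S=-0.428571; launch V₁=3·25/35=2.142857
k=0 src: V=2.1429
k=1 load: inc=2.142857, refl=2.142857·0.333333=0.7143; V=0.000000+2.142857+0.714286=2.8571
k=2 src: inc=0.714286, refl=0.714286·-0.428571=-0.3061; V=2.142857+0.714286+-0.306122=2.5510
k=3 load: inc=-0.306122, refl=-0.306122·0.333333=-0.1020; V=2.857143+-0.306122+-0.102041=2.4490
k=4 src: inc=-0.102041, refl=-0.102041·-0.428571=0.0437; V=2.551020+-0.102041+0.043732=2.4927
k=5 load: inc=0.043732, refl=0.043732·0.333333=0.0146; V=2.448980+0.043732+0.014577=2.5073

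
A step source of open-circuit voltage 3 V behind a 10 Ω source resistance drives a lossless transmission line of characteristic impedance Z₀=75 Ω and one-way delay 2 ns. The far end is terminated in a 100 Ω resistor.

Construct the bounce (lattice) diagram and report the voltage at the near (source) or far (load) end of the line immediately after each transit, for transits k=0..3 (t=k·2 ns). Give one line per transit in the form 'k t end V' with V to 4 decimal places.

Γ_L=0.142857, Γ_S=-0.764706; launch V₁=3·75/85=2.647059
k=0 src: V=2.6471
k=1 load: inc=2.647059, refl=2.647059·0.142857=0.3782; V=0.000000+2.647059+0.378151=3.0252
k=2 src: inc=0.378151, refl=0.378151·-0.764706=-0.2892; V=2.647059+0.378151+-0.289174=2.7360
k=3 load: inc=-0.289174, refl=-0.289174·0.142857=-0.0413; V=3.025210+-0.289174+-0.041311=2.6947

0 0 source 2.6471
1 2 load 3.0252
2 4 source 2.7360
3 6 load 2.6947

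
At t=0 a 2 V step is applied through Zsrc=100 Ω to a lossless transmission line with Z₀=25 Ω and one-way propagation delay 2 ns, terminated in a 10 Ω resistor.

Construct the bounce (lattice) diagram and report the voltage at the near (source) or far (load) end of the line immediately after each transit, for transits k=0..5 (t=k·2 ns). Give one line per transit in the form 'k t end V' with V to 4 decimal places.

Γ_L=-0.428571, Γ_S=0.600000; launch V₁=2·25/125=0.400000
k=0 src: V=0.4000
k=1 load: inc=0.400000, refl=0.400000·-0.428571=-0.1714; V=0.000000+0.400000+-0.171429=0.2286
k=2 src: inc=-0.171429, refl=-0.171429·0.600000=-0.1029; V=0.400000+-0.171429+-0.102857=0.1257
k=3 load: inc=-0.102857, refl=-0.102857·-0.428571=0.0441; V=0.228571+-0.102857+0.044082=0.1698
k=4 src: inc=0.044082, refl=0.044082·0.600000=0.0264; V=0.125714+0.044082+0.026449=0.1962
k=5 load: inc=0.026449, refl=0.026449·-0.428571=-0.0113; V=0.169796+0.026449+-0.011335=0.1849

0 0 source 0.4000
1 2 load 0.2286
2 4 source 0.1257
3 6 load 0.1698
4 8 source 0.1962
5 10 load 0.1849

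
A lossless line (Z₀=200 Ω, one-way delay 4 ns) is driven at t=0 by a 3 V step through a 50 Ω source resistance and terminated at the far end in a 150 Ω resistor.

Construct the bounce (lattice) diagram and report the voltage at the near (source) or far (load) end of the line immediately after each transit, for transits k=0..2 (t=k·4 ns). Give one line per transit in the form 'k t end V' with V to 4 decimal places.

Γ_L=-0.142857, Γ_S=-0.600000; launch V₁=3·200/250=2.400000
k=0 src: V=2.4000
k=1 load: inc=2.400000, refl=2.400000·-0.142857=-0.3429; V=0.000000+2.400000+-0.342857=2.0571
k=2 src: inc=-0.342857, refl=-0.342857·-0.600000=0.2057; V=2.400000+-0.342857+0.205714=2.2629

0 0 source 2.4000
1 4 load 2.0571
2 8 source 2.2629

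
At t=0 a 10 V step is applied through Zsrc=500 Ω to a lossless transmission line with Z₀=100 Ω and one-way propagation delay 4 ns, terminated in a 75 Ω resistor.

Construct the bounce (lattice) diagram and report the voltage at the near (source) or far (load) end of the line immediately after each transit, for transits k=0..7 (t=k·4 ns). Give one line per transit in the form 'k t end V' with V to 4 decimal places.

Γ_L=-0.142857, Γ_S=0.666667; launch V₁=10·100/600=1.666667
k=0 src: V=1.6667
k=1 load: inc=1.666667, refl=1.666667·-0.142857=-0.2381; V=0.000000+1.666667+-0.238095=1.4286
k=2 src: inc=-0.238095, refl=-0.238095·0.666667=-0.1587; V=1.666667+-0.238095+-0.158730=1.2698
k=3 load: inc=-0.158730, refl=-0.158730·-0.142857=0.0227; V=1.428571+-0.158730+0.022676=1.2925
k=4 src: inc=0.022676, refl=0.022676·0.666667=0.0151; V=1.269841+0.022676+0.015117=1.3076
k=5 load: inc=0.015117, refl=0.015117·-0.142857=-0.0022; V=1.292517+0.015117+-0.002160=1.3055
k=6 src: inc=-0.002160, refl=-0.002160·0.666667=-0.0014; V=1.307634+-0.002160+-0.001440=1.3040
k=7 load: inc=-0.001440, refl=-0.001440·-0.142857=0.0002; V=1.305475+-0.001440+0.000206=1.3042

0 0 source 1.6667
1 4 load 1.4286
2 8 source 1.2698
3 12 load 1.2925
4 16 source 1.3076
5 20 load 1.3055
6 24 source 1.3040
7 28 load 1.3042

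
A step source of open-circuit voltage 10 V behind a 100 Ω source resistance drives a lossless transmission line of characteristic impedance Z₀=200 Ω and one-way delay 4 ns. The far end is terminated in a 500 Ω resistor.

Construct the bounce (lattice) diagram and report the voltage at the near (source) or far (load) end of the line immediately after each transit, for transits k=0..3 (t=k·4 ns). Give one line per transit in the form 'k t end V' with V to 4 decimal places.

Γ_L=0.428571, Γ_S=-0.333333; launch V₁=10·200/300=6.666667
k=0 src: V=6.6667
k=1 load: inc=6.666667, refl=6.666667·0.428571=2.8571; V=0.000000+6.666667+2.857143=9.5238
k=2 src: inc=2.857143, refl=2.857143·-0.333333=-0.9524; V=6.666667+2.857143+-0.952381=8.5714
k=3 load: inc=-0.952381, refl=-0.952381·0.428571=-0.4082; V=9.523810+-0.952381+-0.408163=8.1633

0 0 source 6.6667
1 4 load 9.5238
2 8 source 8.5714
3 12 load 8.1633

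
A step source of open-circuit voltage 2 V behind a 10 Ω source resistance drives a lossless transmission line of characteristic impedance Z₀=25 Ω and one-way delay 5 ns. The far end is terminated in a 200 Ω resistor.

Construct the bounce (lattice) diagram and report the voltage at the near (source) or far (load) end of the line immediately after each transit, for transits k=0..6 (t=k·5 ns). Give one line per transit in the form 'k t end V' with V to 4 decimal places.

0 0 source 1.4286
1 5 load 2.5397
2 10 source 2.0635
3 15 load 1.6931
4 20 source 1.8519
5 25 load 1.9753
6 30 source 1.9224

Γ_L=0.777778, Γ_S=-0.428571; launch V₁=2·25/35=1.428571
k=0 src: V=1.4286
k=1 load: inc=1.428571, refl=1.428571·0.777778=1.1111; V=0.000000+1.428571+1.111111=2.5397
k=2 src: inc=1.111111, refl=1.111111·-0.428571=-0.4762; V=1.428571+1.111111+-0.476190=2.0635
k=3 load: inc=-0.476190, refl=-0.476190·0.777778=-0.3704; V=2.539683+-0.476190+-0.370370=1.6931
k=4 src: inc=-0.370370, refl=-0.370370·-0.428571=0.1587; V=2.063492+-0.370370+0.158730=1.8519
k=5 load: inc=0.158730, refl=0.158730·0.777778=0.1235; V=1.693122+0.158730+0.123457=1.9753
k=6 src: inc=0.123457, refl=0.123457·-0.428571=-0.0529; V=1.851852+0.123457+-0.052910=1.9224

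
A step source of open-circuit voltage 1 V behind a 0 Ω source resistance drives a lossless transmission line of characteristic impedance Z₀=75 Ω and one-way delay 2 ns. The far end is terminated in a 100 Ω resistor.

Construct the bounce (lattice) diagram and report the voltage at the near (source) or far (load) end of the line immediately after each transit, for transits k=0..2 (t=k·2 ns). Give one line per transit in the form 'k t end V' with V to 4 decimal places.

Γ_L=0.142857, Γ_S=-1.000000; launch V₁=1·75/75=1.000000
k=0 src: V=1.0000
k=1 load: inc=1.000000, refl=1.000000·0.142857=0.1429; V=0.000000+1.000000+0.142857=1.1429
k=2 src: inc=0.142857, refl=0.142857·-1.000000=-0.1429; V=1.000000+0.142857+-0.142857=1.0000

0 0 source 1.0000
1 2 load 1.1429
2 4 source 1.0000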